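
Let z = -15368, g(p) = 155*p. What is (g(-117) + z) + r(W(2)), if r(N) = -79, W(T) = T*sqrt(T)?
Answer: -33582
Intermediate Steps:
W(T) = T**(3/2)
(g(-117) + z) + r(W(2)) = (155*(-117) - 15368) - 79 = (-18135 - 15368) - 79 = -33503 - 79 = -33582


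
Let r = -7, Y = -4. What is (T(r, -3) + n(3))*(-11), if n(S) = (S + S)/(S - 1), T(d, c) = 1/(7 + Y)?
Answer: -110/3 ≈ -36.667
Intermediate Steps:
T(d, c) = ⅓ (T(d, c) = 1/(7 - 4) = 1/3 = ⅓)
n(S) = 2*S/(-1 + S) (n(S) = (2*S)/(-1 + S) = 2*S/(-1 + S))
(T(r, -3) + n(3))*(-11) = (⅓ + 2*3/(-1 + 3))*(-11) = (⅓ + 2*3/2)*(-11) = (⅓ + 2*3*(½))*(-11) = (⅓ + 3)*(-11) = (10/3)*(-11) = -110/3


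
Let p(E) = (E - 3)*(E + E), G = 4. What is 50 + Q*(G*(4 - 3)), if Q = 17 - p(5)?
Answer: 38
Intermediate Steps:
p(E) = 2*E*(-3 + E) (p(E) = (-3 + E)*(2*E) = 2*E*(-3 + E))
Q = -3 (Q = 17 - 2*5*(-3 + 5) = 17 - 2*5*2 = 17 - 1*20 = 17 - 20 = -3)
50 + Q*(G*(4 - 3)) = 50 - 12*(4 - 3) = 50 - 12 = 38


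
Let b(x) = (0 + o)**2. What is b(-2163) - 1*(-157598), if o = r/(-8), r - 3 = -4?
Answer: 10086273/64 ≈ 1.5760e+5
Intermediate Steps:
r = -1 (r = 3 - 4 = -1)
o = 1/8 (o = -1/(-8) = -1*(-1/8) = 1/8 ≈ 0.12500)
b(x) = 1/64 (b(x) = (0 + 1/8)**2 = (1/8)**2 = 1/64)
b(-2163) - 1*(-157598) = 1/64 - 1*(-157598) = 1/64 + 157598 = 10086273/64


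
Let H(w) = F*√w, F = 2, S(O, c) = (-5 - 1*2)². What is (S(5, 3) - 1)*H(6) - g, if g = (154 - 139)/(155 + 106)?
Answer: -5/87 + 96*√6 ≈ 235.09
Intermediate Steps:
S(O, c) = 49 (S(O, c) = (-5 - 2)² = (-7)² = 49)
H(w) = 2*√w
g = 5/87 (g = 15/261 = 15*(1/261) = 5/87 ≈ 0.057471)
(S(5, 3) - 1)*H(6) - g = (49 - 1)*(2*√6) - 1*5/87 = 48*(2*√6) - 5/87 = 96*√6 - 5/87 = -5/87 + 96*√6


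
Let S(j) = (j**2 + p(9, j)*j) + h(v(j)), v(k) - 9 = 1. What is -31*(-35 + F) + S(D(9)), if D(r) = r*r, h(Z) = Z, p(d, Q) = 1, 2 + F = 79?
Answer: 5350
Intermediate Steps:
F = 77 (F = -2 + 79 = 77)
v(k) = 10 (v(k) = 9 + 1 = 10)
D(r) = r**2
S(j) = 10 + j + j**2 (S(j) = (j**2 + 1*j) + 10 = (j**2 + j) + 10 = (j + j**2) + 10 = 10 + j + j**2)
-31*(-35 + F) + S(D(9)) = -31*(-35 + 77) + (10 + 9**2 + (9**2)**2) = -31*42 + (10 + 81 + 81**2) = -1302 + (10 + 81 + 6561) = -1302 + 6652 = 5350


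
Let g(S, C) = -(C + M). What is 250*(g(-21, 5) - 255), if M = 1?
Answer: -65250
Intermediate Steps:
g(S, C) = -1 - C (g(S, C) = -(C + 1) = -(1 + C) = -1 - C)
250*(g(-21, 5) - 255) = 250*((-1 - 1*5) - 255) = 250*((-1 - 5) - 255) = 250*(-6 - 255) = 250*(-261) = -65250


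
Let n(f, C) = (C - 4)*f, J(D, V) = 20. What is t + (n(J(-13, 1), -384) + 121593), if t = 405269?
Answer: 519102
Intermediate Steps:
n(f, C) = f*(-4 + C) (n(f, C) = (-4 + C)*f = f*(-4 + C))
t + (n(J(-13, 1), -384) + 121593) = 405269 + (20*(-4 - 384) + 121593) = 405269 + (20*(-388) + 121593) = 405269 + (-7760 + 121593) = 405269 + 113833 = 519102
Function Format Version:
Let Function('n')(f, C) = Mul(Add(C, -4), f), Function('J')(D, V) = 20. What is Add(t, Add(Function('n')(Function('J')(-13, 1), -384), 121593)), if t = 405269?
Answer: 519102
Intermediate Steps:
Function('n')(f, C) = Mul(f, Add(-4, C)) (Function('n')(f, C) = Mul(Add(-4, C), f) = Mul(f, Add(-4, C)))
Add(t, Add(Function('n')(Function('J')(-13, 1), -384), 121593)) = Add(405269, Add(Mul(20, Add(-4, -384)), 121593)) = Add(405269, Add(Mul(20, -388), 121593)) = Add(405269, Add(-7760, 121593)) = Add(405269, 113833) = 519102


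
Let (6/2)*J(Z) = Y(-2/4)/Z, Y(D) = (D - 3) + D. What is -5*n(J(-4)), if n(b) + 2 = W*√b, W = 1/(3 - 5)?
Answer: 10 + 5*√3/6 ≈ 11.443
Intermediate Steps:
W = -½ (W = 1/(-2) = -½ ≈ -0.50000)
Y(D) = -3 + 2*D (Y(D) = (-3 + D) + D = -3 + 2*D)
J(Z) = -4/(3*Z) (J(Z) = ((-3 + 2*(-2/4))/Z)/3 = ((-3 + 2*(-2*¼))/Z)/3 = ((-3 + 2*(-½))/Z)/3 = ((-3 - 1)/Z)/3 = (-4/Z)/3 = -4/(3*Z))
n(b) = -2 - √b/2
-5*n(J(-4)) = -5*(-2 - 2*√3*√(-1/(-4))/3/2) = -5*(-2 - √3/3/2) = -5*(-2 - √3/6) = 10 + 5*√3/6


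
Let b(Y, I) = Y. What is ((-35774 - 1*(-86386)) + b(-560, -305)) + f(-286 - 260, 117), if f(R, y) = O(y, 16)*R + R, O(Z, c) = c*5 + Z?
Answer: -58056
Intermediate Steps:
O(Z, c) = Z + 5*c (O(Z, c) = 5*c + Z = Z + 5*c)
f(R, y) = R + R*(80 + y) (f(R, y) = (y + 5*16)*R + R = (y + 80)*R + R = (80 + y)*R + R = R*(80 + y) + R = R + R*(80 + y))
((-35774 - 1*(-86386)) + b(-560, -305)) + f(-286 - 260, 117) = ((-35774 - 1*(-86386)) - 560) + (-286 - 260)*(81 + 117) = ((-35774 + 86386) - 560) - 546*198 = (50612 - 560) - 108108 = 50052 - 108108 = -58056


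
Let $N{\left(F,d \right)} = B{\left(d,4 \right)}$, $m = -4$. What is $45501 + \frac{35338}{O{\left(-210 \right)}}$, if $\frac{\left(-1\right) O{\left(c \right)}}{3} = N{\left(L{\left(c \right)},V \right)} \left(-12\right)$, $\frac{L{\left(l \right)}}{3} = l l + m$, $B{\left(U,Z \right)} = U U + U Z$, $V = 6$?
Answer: $\frac{49158749}{1080} \approx 45517.0$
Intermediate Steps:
$B{\left(U,Z \right)} = U^{2} + U Z$
$L{\left(l \right)} = -12 + 3 l^{2}$ ($L{\left(l \right)} = 3 \left(l l - 4\right) = 3 \left(l^{2} - 4\right) = 3 \left(-4 + l^{2}\right) = -12 + 3 l^{2}$)
$N{\left(F,d \right)} = d \left(4 + d\right)$ ($N{\left(F,d \right)} = d \left(d + 4\right) = d \left(4 + d\right)$)
$O{\left(c \right)} = 2160$ ($O{\left(c \right)} = - 3 \cdot 6 \left(4 + 6\right) \left(-12\right) = - 3 \cdot 6 \cdot 10 \left(-12\right) = - 3 \cdot 60 \left(-12\right) = \left(-3\right) \left(-720\right) = 2160$)
$45501 + \frac{35338}{O{\left(-210 \right)}} = 45501 + \frac{35338}{2160} = 45501 + 35338 \cdot \frac{1}{2160} = 45501 + \frac{17669}{1080} = \frac{49158749}{1080}$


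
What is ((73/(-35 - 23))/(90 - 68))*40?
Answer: -730/319 ≈ -2.2884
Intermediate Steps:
((73/(-35 - 23))/(90 - 68))*40 = ((73/(-58))/22)*40 = ((73*(-1/58))/22)*40 = ((1/22)*(-73/58))*40 = -73/1276*40 = -730/319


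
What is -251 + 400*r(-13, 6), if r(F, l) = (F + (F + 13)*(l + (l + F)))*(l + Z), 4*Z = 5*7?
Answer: -76951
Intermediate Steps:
Z = 35/4 (Z = (5*7)/4 = (1/4)*35 = 35/4 ≈ 8.7500)
r(F, l) = (35/4 + l)*(F + (13 + F)*(F + 2*l)) (r(F, l) = (F + (F + 13)*(l + (l + F)))*(l + 35/4) = (F + (13 + F)*(l + (F + l)))*(35/4 + l) = (F + (13 + F)*(F + 2*l))*(35/4 + l) = (35/4 + l)*(F + (13 + F)*(F + 2*l)))
-251 + 400*r(-13, 6) = -251 + 400*(26*6**2 + (35/4)*(-13)**2 + (245/2)*(-13) + (455/2)*6 + 6*(-13)**2 + 2*(-13)*6**2 + (63/2)*(-13)*6) = -251 + 400*(26*36 + (35/4)*169 - 3185/2 + 1365 + 6*169 + 2*(-13)*36 - 2457) = -251 + 400*(936 + 5915/4 - 3185/2 + 1365 + 1014 - 936 - 2457) = -251 + 400*(-767/4) = -251 - 76700 = -76951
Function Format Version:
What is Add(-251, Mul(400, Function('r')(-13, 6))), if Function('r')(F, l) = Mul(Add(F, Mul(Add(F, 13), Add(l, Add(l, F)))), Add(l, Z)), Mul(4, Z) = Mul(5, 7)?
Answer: -76951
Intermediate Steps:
Z = Rational(35, 4) (Z = Mul(Rational(1, 4), Mul(5, 7)) = Mul(Rational(1, 4), 35) = Rational(35, 4) ≈ 8.7500)
Function('r')(F, l) = Mul(Add(Rational(35, 4), l), Add(F, Mul(Add(13, F), Add(F, Mul(2, l))))) (Function('r')(F, l) = Mul(Add(F, Mul(Add(F, 13), Add(l, Add(l, F)))), Add(l, Rational(35, 4))) = Mul(Add(F, Mul(Add(13, F), Add(l, Add(F, l)))), Add(Rational(35, 4), l)) = Mul(Add(F, Mul(Add(13, F), Add(F, Mul(2, l)))), Add(Rational(35, 4), l)) = Mul(Add(Rational(35, 4), l), Add(F, Mul(Add(13, F), Add(F, Mul(2, l))))))
Add(-251, Mul(400, Function('r')(-13, 6))) = Add(-251, Mul(400, Add(Mul(26, Pow(6, 2)), Mul(Rational(35, 4), Pow(-13, 2)), Mul(Rational(245, 2), -13), Mul(Rational(455, 2), 6), Mul(6, Pow(-13, 2)), Mul(2, -13, Pow(6, 2)), Mul(Rational(63, 2), -13, 6)))) = Add(-251, Mul(400, Add(Mul(26, 36), Mul(Rational(35, 4), 169), Rational(-3185, 2), 1365, Mul(6, 169), Mul(2, -13, 36), -2457))) = Add(-251, Mul(400, Add(936, Rational(5915, 4), Rational(-3185, 2), 1365, 1014, -936, -2457))) = Add(-251, Mul(400, Rational(-767, 4))) = Add(-251, -76700) = -76951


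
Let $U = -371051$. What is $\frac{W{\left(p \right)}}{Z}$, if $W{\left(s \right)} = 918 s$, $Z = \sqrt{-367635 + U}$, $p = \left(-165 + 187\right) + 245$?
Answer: $- \frac{122553 i \sqrt{738686}}{369343} \approx - 285.18 i$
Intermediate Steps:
$p = 267$ ($p = 22 + 245 = 267$)
$Z = i \sqrt{738686}$ ($Z = \sqrt{-367635 - 371051} = \sqrt{-738686} = i \sqrt{738686} \approx 859.47 i$)
$\frac{W{\left(p \right)}}{Z} = \frac{918 \cdot 267}{i \sqrt{738686}} = 245106 \left(- \frac{i \sqrt{738686}}{738686}\right) = - \frac{122553 i \sqrt{738686}}{369343}$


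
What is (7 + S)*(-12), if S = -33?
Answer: 312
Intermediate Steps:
(7 + S)*(-12) = (7 - 33)*(-12) = -26*(-12) = 312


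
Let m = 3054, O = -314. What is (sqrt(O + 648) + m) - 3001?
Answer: 53 + sqrt(334) ≈ 71.276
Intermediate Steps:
(sqrt(O + 648) + m) - 3001 = (sqrt(-314 + 648) + 3054) - 3001 = (sqrt(334) + 3054) - 3001 = (3054 + sqrt(334)) - 3001 = 53 + sqrt(334)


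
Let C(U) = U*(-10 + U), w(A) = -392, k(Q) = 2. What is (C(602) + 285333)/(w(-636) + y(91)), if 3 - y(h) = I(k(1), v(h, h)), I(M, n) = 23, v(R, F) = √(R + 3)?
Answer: -641717/412 ≈ -1557.6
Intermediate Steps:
v(R, F) = √(3 + R)
y(h) = -20 (y(h) = 3 - 1*23 = 3 - 23 = -20)
(C(602) + 285333)/(w(-636) + y(91)) = (602*(-10 + 602) + 285333)/(-392 - 20) = (602*592 + 285333)/(-412) = (356384 + 285333)*(-1/412) = 641717*(-1/412) = -641717/412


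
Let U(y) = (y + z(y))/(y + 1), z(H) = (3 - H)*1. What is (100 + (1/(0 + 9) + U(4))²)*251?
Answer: 51084524/2025 ≈ 25227.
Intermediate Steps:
z(H) = 3 - H
U(y) = 3/(1 + y) (U(y) = (y + (3 - y))/(y + 1) = 3/(1 + y))
(100 + (1/(0 + 9) + U(4))²)*251 = (100 + (1/(0 + 9) + 3/(1 + 4))²)*251 = (100 + (1/9 + 3/5)²)*251 = (100 + (⅑ + 3*(⅕))²)*251 = (100 + (⅑ + ⅗)²)*251 = (100 + (32/45)²)*251 = (100 + 1024/2025)*251 = (203524/2025)*251 = 51084524/2025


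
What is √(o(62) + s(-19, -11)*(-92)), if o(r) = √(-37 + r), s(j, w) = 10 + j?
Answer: 7*√17 ≈ 28.862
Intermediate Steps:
√(o(62) + s(-19, -11)*(-92)) = √(√(-37 + 62) + (10 - 19)*(-92)) = √(√25 - 9*(-92)) = √(5 + 828) = √833 = 7*√17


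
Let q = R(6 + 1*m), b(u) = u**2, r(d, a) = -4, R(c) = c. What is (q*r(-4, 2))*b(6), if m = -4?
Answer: -288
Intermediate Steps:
q = 2 (q = 6 + 1*(-4) = 6 - 4 = 2)
(q*r(-4, 2))*b(6) = (2*(-4))*6**2 = -8*36 = -288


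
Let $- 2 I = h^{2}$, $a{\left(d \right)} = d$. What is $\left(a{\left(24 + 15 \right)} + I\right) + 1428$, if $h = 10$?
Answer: $1417$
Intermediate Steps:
$I = -50$ ($I = - \frac{10^{2}}{2} = \left(- \frac{1}{2}\right) 100 = -50$)
$\left(a{\left(24 + 15 \right)} + I\right) + 1428 = \left(\left(24 + 15\right) - 50\right) + 1428 = \left(39 - 50\right) + 1428 = -11 + 1428 = 1417$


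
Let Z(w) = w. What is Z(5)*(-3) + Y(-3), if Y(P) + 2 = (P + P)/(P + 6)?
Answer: -19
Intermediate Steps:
Y(P) = -2 + 2*P/(6 + P) (Y(P) = -2 + (P + P)/(P + 6) = -2 + (2*P)/(6 + P) = -2 + 2*P/(6 + P))
Z(5)*(-3) + Y(-3) = 5*(-3) - 12/(6 - 3) = -15 - 12/3 = -15 - 12*⅓ = -15 - 4 = -19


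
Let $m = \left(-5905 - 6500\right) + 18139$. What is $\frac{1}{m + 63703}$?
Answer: $\frac{1}{69437} \approx 1.4402 \cdot 10^{-5}$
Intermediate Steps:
$m = 5734$ ($m = -12405 + 18139 = 5734$)
$\frac{1}{m + 63703} = \frac{1}{5734 + 63703} = \frac{1}{69437}$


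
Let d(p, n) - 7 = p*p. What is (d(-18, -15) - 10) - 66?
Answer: 255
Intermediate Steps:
d(p, n) = 7 + p**2 (d(p, n) = 7 + p*p = 7 + p**2)
(d(-18, -15) - 10) - 66 = ((7 + (-18)**2) - 10) - 66 = ((7 + 324) - 10) - 66 = (331 - 10) - 66 = 321 - 66 = 255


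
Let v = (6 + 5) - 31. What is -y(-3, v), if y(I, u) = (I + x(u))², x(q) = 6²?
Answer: -1089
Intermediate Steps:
v = -20 (v = 11 - 31 = -20)
x(q) = 36
y(I, u) = (36 + I)² (y(I, u) = (I + 36)² = (36 + I)²)
-y(-3, v) = -(36 - 3)² = -1*33² = -1*1089 = -1089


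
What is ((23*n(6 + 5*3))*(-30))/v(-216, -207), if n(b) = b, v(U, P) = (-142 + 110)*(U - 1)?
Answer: -1035/496 ≈ -2.0867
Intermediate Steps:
v(U, P) = 32 - 32*U (v(U, P) = -32*(-1 + U) = 32 - 32*U)
((23*n(6 + 5*3))*(-30))/v(-216, -207) = ((23*(6 + 5*3))*(-30))/(32 - 32*(-216)) = ((23*(6 + 15))*(-30))/(32 + 6912) = ((23*21)*(-30))/6944 = (483*(-30))*(1/6944) = -14490*1/6944 = -1035/496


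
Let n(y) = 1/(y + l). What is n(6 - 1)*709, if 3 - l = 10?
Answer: -709/2 ≈ -354.50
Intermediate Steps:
l = -7 (l = 3 - 1*10 = 3 - 10 = -7)
n(y) = 1/(-7 + y) (n(y) = 1/(y - 7) = 1/(-7 + y))
n(6 - 1)*709 = 709/(-7 + (6 - 1)) = 709/(-7 + 5) = 709/(-2) = -½*709 = -709/2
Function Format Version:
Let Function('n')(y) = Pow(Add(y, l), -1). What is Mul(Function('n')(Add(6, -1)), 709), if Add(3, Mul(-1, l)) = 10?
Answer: Rational(-709, 2) ≈ -354.50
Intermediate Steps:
l = -7 (l = Add(3, Mul(-1, 10)) = Add(3, -10) = -7)
Function('n')(y) = Pow(Add(-7, y), -1) (Function('n')(y) = Pow(Add(y, -7), -1) = Pow(Add(-7, y), -1))
Mul(Function('n')(Add(6, -1)), 709) = Mul(Pow(Add(-7, Add(6, -1)), -1), 709) = Mul(Pow(Add(-7, 5), -1), 709) = Mul(Pow(-2, -1), 709) = Mul(Rational(-1, 2), 709) = Rational(-709, 2)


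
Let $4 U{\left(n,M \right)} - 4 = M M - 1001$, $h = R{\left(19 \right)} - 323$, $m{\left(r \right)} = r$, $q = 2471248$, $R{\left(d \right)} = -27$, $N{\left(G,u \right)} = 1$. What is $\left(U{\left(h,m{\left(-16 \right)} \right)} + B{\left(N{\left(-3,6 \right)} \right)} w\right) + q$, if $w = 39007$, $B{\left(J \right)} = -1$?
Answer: $\frac{9728223}{4} \approx 2.4321 \cdot 10^{6}$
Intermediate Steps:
$h = -350$ ($h = -27 - 323 = -350$)
$U{\left(n,M \right)} = - \frac{997}{4} + \frac{M^{2}}{4}$ ($U{\left(n,M \right)} = 1 + \frac{M M - 1001}{4} = 1 + \frac{M^{2} - 1001}{4} = 1 + \frac{-1001 + M^{2}}{4} = 1 + \left(- \frac{1001}{4} + \frac{M^{2}}{4}\right) = - \frac{997}{4} + \frac{M^{2}}{4}$)
$\left(U{\left(h,m{\left(-16 \right)} \right)} + B{\left(N{\left(-3,6 \right)} \right)} w\right) + q = \left(\left(- \frac{997}{4} + \frac{\left(-16\right)^{2}}{4}\right) - 39007\right) + 2471248 = \left(\left(- \frac{997}{4} + \frac{1}{4} \cdot 256\right) - 39007\right) + 2471248 = \left(\left(- \frac{997}{4} + 64\right) - 39007\right) + 2471248 = \left(- \frac{741}{4} - 39007\right) + 2471248 = - \frac{156769}{4} + 2471248 = \frac{9728223}{4}$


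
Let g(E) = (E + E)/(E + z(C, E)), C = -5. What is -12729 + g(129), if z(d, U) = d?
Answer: -789069/62 ≈ -12727.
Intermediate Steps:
g(E) = 2*E/(-5 + E) (g(E) = (E + E)/(E - 5) = (2*E)/(-5 + E) = 2*E/(-5 + E))
-12729 + g(129) = -12729 + 2*129/(-5 + 129) = -12729 + 2*129/124 = -12729 + 2*129*(1/124) = -12729 + 129/62 = -789069/62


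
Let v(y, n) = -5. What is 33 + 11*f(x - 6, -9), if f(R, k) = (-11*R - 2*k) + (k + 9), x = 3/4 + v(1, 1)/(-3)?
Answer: 7975/12 ≈ 664.58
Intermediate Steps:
x = 29/12 (x = 3/4 - 5/(-3) = 3*(1/4) - 5*(-1/3) = 3/4 + 5/3 = 29/12 ≈ 2.4167)
f(R, k) = 9 - k - 11*R (f(R, k) = (-11*R - 2*k) + (9 + k) = 9 - k - 11*R)
33 + 11*f(x - 6, -9) = 33 + 11*(9 - 1*(-9) - 11*(29/12 - 6)) = 33 + 11*(9 + 9 - 11*(-43/12)) = 33 + 11*(9 + 9 + 473/12) = 33 + 11*(689/12) = 33 + 7579/12 = 7975/12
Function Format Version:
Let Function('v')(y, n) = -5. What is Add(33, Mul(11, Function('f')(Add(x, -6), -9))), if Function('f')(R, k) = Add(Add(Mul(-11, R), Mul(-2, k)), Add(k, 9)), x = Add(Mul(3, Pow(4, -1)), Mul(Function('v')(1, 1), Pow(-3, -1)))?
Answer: Rational(7975, 12) ≈ 664.58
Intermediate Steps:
x = Rational(29, 12) (x = Add(Mul(3, Pow(4, -1)), Mul(-5, Pow(-3, -1))) = Add(Mul(3, Rational(1, 4)), Mul(-5, Rational(-1, 3))) = Add(Rational(3, 4), Rational(5, 3)) = Rational(29, 12) ≈ 2.4167)
Function('f')(R, k) = Add(9, Mul(-1, k), Mul(-11, R)) (Function('f')(R, k) = Add(Add(Mul(-11, R), Mul(-2, k)), Add(9, k)) = Add(9, Mul(-1, k), Mul(-11, R)))
Add(33, Mul(11, Function('f')(Add(x, -6), -9))) = Add(33, Mul(11, Add(9, Mul(-1, -9), Mul(-11, Add(Rational(29, 12), -6))))) = Add(33, Mul(11, Add(9, 9, Mul(-11, Rational(-43, 12))))) = Add(33, Mul(11, Add(9, 9, Rational(473, 12)))) = Add(33, Mul(11, Rational(689, 12))) = Add(33, Rational(7579, 12)) = Rational(7975, 12)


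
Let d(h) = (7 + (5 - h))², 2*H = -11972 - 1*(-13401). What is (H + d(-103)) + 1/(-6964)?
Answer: 97074677/6964 ≈ 13940.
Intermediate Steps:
H = 1429/2 (H = (-11972 - 1*(-13401))/2 = (-11972 + 13401)/2 = (½)*1429 = 1429/2 ≈ 714.50)
d(h) = (12 - h)²
(H + d(-103)) + 1/(-6964) = (1429/2 + (-12 - 103)²) + 1/(-6964) = (1429/2 + (-115)²) - 1/6964 = (1429/2 + 13225) - 1/6964 = 27879/2 - 1/6964 = 97074677/6964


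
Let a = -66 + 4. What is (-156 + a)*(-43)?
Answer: 9374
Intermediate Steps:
a = -62
(-156 + a)*(-43) = (-156 - 62)*(-43) = -218*(-43) = 9374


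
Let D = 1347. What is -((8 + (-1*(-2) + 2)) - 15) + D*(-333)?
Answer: -448548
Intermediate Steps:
-((8 + (-1*(-2) + 2)) - 15) + D*(-333) = -((8 + (-1*(-2) + 2)) - 15) + 1347*(-333) = -((8 + (2 + 2)) - 15) - 448551 = -((8 + 4) - 15) - 448551 = -(12 - 15) - 448551 = -1*(-3) - 448551 = 3 - 448551 = -448548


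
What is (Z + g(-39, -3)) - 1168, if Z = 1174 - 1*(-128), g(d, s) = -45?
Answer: 89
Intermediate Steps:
Z = 1302 (Z = 1174 + 128 = 1302)
(Z + g(-39, -3)) - 1168 = (1302 - 45) - 1168 = 1257 - 1168 = 89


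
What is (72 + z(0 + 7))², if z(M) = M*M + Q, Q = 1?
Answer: 14884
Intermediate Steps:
z(M) = 1 + M² (z(M) = M*M + 1 = M² + 1 = 1 + M²)
(72 + z(0 + 7))² = (72 + (1 + (0 + 7)²))² = (72 + (1 + 7²))² = (72 + (1 + 49))² = (72 + 50)² = 122² = 14884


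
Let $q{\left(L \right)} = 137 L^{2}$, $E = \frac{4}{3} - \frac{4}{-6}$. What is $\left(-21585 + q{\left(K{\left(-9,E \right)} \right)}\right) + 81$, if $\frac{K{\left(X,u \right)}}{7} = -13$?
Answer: $1112993$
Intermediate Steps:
$E = 2$ ($E = 4 \cdot \frac{1}{3} - - \frac{2}{3} = \frac{4}{3} + \frac{2}{3} = 2$)
$K{\left(X,u \right)} = -91$ ($K{\left(X,u \right)} = 7 \left(-13\right) = -91$)
$\left(-21585 + q{\left(K{\left(-9,E \right)} \right)}\right) + 81 = \left(-21585 + 137 \left(-91\right)^{2}\right) + 81 = \left(-21585 + 137 \cdot 8281\right) + 81 = \left(-21585 + 1134497\right) + 81 = 1112912 + 81 = 1112993$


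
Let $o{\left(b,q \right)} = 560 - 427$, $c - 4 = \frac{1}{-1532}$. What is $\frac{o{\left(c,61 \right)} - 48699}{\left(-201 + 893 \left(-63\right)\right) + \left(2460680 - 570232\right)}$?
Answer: $- \frac{24283}{916994} \approx -0.026481$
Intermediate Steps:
$c = \frac{6127}{1532}$ ($c = 4 + \frac{1}{-1532} = 4 - \frac{1}{1532} = \frac{6127}{1532} \approx 3.9993$)
$o{\left(b,q \right)} = 133$
$\frac{o{\left(c,61 \right)} - 48699}{\left(-201 + 893 \left(-63\right)\right) + \left(2460680 - 570232\right)} = \frac{133 - 48699}{\left(-201 + 893 \left(-63\right)\right) + \left(2460680 - 570232\right)} = - \frac{48566}{\left(-201 - 56259\right) + \left(2460680 - 570232\right)} = - \frac{48566}{-56460 + 1890448} = - \frac{48566}{1833988} = \left(-48566\right) \frac{1}{1833988} = - \frac{24283}{916994}$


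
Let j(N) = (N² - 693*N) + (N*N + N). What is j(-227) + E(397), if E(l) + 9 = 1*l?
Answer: 260530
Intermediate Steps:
E(l) = -9 + l (E(l) = -9 + 1*l = -9 + l)
j(N) = -692*N + 2*N² (j(N) = (N² - 693*N) + (N² + N) = (N² - 693*N) + (N + N²) = -692*N + 2*N²)
j(-227) + E(397) = 2*(-227)*(-346 - 227) + (-9 + 397) = 2*(-227)*(-573) + 388 = 260142 + 388 = 260530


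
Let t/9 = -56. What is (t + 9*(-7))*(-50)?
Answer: 28350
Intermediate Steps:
t = -504 (t = 9*(-56) = -504)
(t + 9*(-7))*(-50) = (-504 + 9*(-7))*(-50) = (-504 - 63)*(-50) = -567*(-50) = 28350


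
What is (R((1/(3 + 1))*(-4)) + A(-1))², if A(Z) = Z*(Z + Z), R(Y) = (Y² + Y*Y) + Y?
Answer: 9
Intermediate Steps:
R(Y) = Y + 2*Y² (R(Y) = (Y² + Y²) + Y = 2*Y² + Y = Y + 2*Y²)
A(Z) = 2*Z² (A(Z) = Z*(2*Z) = 2*Z²)
(R((1/(3 + 1))*(-4)) + A(-1))² = (((1/(3 + 1))*(-4))*(1 + 2*((1/(3 + 1))*(-4))) + 2*(-1)²)² = (((1/4)*(-4))*(1 + 2*((1/4)*(-4))) + 2*1)² = (((1*(¼))*(-4))*(1 + 2*((1*(¼))*(-4))) + 2)² = (((¼)*(-4))*(1 + 2*((¼)*(-4))) + 2)² = (-(1 + 2*(-1)) + 2)² = (-(1 - 2) + 2)² = (-1*(-1) + 2)² = (1 + 2)² = 3² = 9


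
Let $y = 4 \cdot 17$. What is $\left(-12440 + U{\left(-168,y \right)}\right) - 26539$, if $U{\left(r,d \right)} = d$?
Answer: $-38911$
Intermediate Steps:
$y = 68$
$\left(-12440 + U{\left(-168,y \right)}\right) - 26539 = \left(-12440 + 68\right) - 26539 = -12372 - 26539 = -38911$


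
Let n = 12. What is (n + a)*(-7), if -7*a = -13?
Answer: -97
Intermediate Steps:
a = 13/7 (a = -⅐*(-13) = 13/7 ≈ 1.8571)
(n + a)*(-7) = (12 + 13/7)*(-7) = (97/7)*(-7) = -97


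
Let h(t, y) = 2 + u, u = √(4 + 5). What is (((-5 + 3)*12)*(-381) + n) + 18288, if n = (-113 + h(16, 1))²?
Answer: 39096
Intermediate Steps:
u = 3 (u = √9 = 3)
h(t, y) = 5 (h(t, y) = 2 + 3 = 5)
n = 11664 (n = (-113 + 5)² = (-108)² = 11664)
(((-5 + 3)*12)*(-381) + n) + 18288 = (((-5 + 3)*12)*(-381) + 11664) + 18288 = (-2*12*(-381) + 11664) + 18288 = (-24*(-381) + 11664) + 18288 = (9144 + 11664) + 18288 = 20808 + 18288 = 39096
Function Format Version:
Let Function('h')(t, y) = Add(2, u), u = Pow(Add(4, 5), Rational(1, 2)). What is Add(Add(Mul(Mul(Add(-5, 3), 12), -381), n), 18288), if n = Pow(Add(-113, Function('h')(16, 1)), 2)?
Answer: 39096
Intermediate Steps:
u = 3 (u = Pow(9, Rational(1, 2)) = 3)
Function('h')(t, y) = 5 (Function('h')(t, y) = Add(2, 3) = 5)
n = 11664 (n = Pow(Add(-113, 5), 2) = Pow(-108, 2) = 11664)
Add(Add(Mul(Mul(Add(-5, 3), 12), -381), n), 18288) = Add(Add(Mul(Mul(Add(-5, 3), 12), -381), 11664), 18288) = Add(Add(Mul(Mul(-2, 12), -381), 11664), 18288) = Add(Add(Mul(-24, -381), 11664), 18288) = Add(Add(9144, 11664), 18288) = Add(20808, 18288) = 39096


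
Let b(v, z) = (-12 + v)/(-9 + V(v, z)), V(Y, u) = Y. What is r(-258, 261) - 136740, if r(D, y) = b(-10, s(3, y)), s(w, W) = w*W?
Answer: -2598038/19 ≈ -1.3674e+5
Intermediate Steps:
s(w, W) = W*w
b(v, z) = (-12 + v)/(-9 + v)
r(D, y) = 22/19 (r(D, y) = (-12 - 10)/(-9 - 10) = -22/(-19) = -1/19*(-22) = 22/19)
r(-258, 261) - 136740 = 22/19 - 136740 = -2598038/19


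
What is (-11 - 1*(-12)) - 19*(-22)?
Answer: 419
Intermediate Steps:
(-11 - 1*(-12)) - 19*(-22) = (-11 + 12) + 418 = 1 + 418 = 419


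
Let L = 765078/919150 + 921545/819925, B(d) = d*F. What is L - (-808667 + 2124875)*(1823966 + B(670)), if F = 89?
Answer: -37368253576205765405882/15072681275 ≈ -2.4792e+12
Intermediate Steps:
B(d) = 89*d (B(d) = d*89 = 89*d)
L = 29486893318/15072681275 (L = 765078*(1/919150) + 921545*(1/819925) = 382539/459575 + 184309/163985 = 29486893318/15072681275 ≈ 1.9563)
L - (-808667 + 2124875)*(1823966 + B(670)) = 29486893318/15072681275 - (-808667 + 2124875)*(1823966 + 89*670) = 29486893318/15072681275 - 1316208*(1823966 + 59630) = 29486893318/15072681275 - 1316208*1883596 = 29486893318/15072681275 - 1*2479204123968 = 29486893318/15072681275 - 2479204123968 = -37368253576205765405882/15072681275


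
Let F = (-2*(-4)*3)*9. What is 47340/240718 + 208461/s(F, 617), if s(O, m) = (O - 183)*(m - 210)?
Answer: 769941493/48986113 ≈ 15.718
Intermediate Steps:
F = 216 (F = (8*3)*9 = 24*9 = 216)
s(O, m) = (-210 + m)*(-183 + O) (s(O, m) = (-183 + O)*(-210 + m) = (-210 + m)*(-183 + O))
47340/240718 + 208461/s(F, 617) = 47340/240718 + 208461/(38430 - 210*216 - 183*617 + 216*617) = 47340*(1/240718) + 208461/(38430 - 45360 - 112911 + 133272) = 23670/120359 + 208461/13431 = 23670/120359 + 208461*(1/13431) = 23670/120359 + 6317/407 = 769941493/48986113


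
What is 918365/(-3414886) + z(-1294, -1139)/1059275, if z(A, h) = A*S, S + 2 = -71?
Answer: -650224124043/3617303367650 ≈ -0.17975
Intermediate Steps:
S = -73 (S = -2 - 71 = -73)
z(A, h) = -73*A (z(A, h) = A*(-73) = -73*A)
918365/(-3414886) + z(-1294, -1139)/1059275 = 918365/(-3414886) - 73*(-1294)/1059275 = 918365*(-1/3414886) + 94462*(1/1059275) = -918365/3414886 + 94462/1059275 = -650224124043/3617303367650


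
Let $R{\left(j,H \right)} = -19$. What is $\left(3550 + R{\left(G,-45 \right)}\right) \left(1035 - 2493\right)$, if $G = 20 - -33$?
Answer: $-5148198$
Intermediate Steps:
$G = 53$ ($G = 20 + 33 = 53$)
$\left(3550 + R{\left(G,-45 \right)}\right) \left(1035 - 2493\right) = \left(3550 - 19\right) \left(1035 - 2493\right) = 3531 \left(-1458\right) = -5148198$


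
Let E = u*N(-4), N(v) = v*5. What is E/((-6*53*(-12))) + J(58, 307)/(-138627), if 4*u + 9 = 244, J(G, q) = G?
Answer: -6041039/19592616 ≈ -0.30833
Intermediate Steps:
N(v) = 5*v
u = 235/4 (u = -9/4 + (1/4)*244 = -9/4 + 61 = 235/4 ≈ 58.750)
E = -1175 (E = 235*(5*(-4))/4 = (235/4)*(-20) = -1175)
E/((-6*53*(-12))) + J(58, 307)/(-138627) = -1175/(-6*53*(-12)) + 58/(-138627) = -1175/((-318*(-12))) + 58*(-1/138627) = -1175/3816 - 58/138627 = -6041039/19592616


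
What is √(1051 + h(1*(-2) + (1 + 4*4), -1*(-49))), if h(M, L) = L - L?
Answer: √1051 ≈ 32.419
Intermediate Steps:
h(M, L) = 0
√(1051 + h(1*(-2) + (1 + 4*4), -1*(-49))) = √(1051 + 0) = √1051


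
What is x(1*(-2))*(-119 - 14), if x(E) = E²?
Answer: -532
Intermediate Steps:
x(1*(-2))*(-119 - 14) = (1*(-2))²*(-119 - 14) = (-2)²*(-133) = 4*(-133) = -532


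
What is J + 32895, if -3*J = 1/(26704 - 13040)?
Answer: 1348431839/40992 ≈ 32895.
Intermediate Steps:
J = -1/40992 (J = -1/(3*(26704 - 13040)) = -⅓/13664 = -⅓*1/13664 = -1/40992 ≈ -2.4395e-5)
J + 32895 = -1/40992 + 32895 = 1348431839/40992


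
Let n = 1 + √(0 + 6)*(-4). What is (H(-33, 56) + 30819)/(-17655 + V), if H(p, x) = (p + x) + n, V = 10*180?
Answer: -10281/5285 + 4*√6/15855 ≈ -1.9447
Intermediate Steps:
V = 1800
n = 1 - 4*√6 (n = 1 + √6*(-4) = 1 - 4*√6 ≈ -8.7980)
H(p, x) = 1 + p + x - 4*√6 (H(p, x) = (p + x) + (1 - 4*√6) = 1 + p + x - 4*√6)
(H(-33, 56) + 30819)/(-17655 + V) = ((1 - 33 + 56 - 4*√6) + 30819)/(-17655 + 1800) = ((24 - 4*√6) + 30819)/(-15855) = (30843 - 4*√6)*(-1/15855) = -10281/5285 + 4*√6/15855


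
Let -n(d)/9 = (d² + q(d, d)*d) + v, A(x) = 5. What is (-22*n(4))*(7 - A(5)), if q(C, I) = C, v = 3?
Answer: 13860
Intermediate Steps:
n(d) = -27 - 18*d² (n(d) = -9*((d² + d*d) + 3) = -9*((d² + d²) + 3) = -9*(2*d² + 3) = -9*(3 + 2*d²) = -27 - 18*d²)
(-22*n(4))*(7 - A(5)) = (-22*(-27 - 18*4²))*(7 - 1*5) = (-22*(-27 - 18*16))*(7 - 5) = -22*(-27 - 288)*2 = -22*(-315)*2 = 6930*2 = 13860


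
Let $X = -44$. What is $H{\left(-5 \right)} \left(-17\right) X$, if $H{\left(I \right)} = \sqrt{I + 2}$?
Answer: $748 i \sqrt{3} \approx 1295.6 i$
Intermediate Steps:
$H{\left(I \right)} = \sqrt{2 + I}$
$H{\left(-5 \right)} \left(-17\right) X = \sqrt{2 - 5} \left(-17\right) \left(-44\right) = \sqrt{-3} \left(-17\right) \left(-44\right) = i \sqrt{3} \left(-17\right) \left(-44\right) = - 17 i \sqrt{3} \left(-44\right) = 748 i \sqrt{3}$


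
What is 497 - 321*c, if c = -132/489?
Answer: 95135/163 ≈ 583.65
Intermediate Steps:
c = -44/163 (c = -132*1/489 = -44/163 ≈ -0.26994)
497 - 321*c = 497 - 321*(-44/163) = 497 + 14124/163 = 95135/163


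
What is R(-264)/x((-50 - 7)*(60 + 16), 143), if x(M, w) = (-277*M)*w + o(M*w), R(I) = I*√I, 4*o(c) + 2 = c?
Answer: -1056*I*√66/342879965 ≈ -2.502e-5*I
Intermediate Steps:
o(c) = -½ + c/4
R(I) = I^(3/2)
x(M, w) = -½ - 1107*M*w/4 (x(M, w) = (-277*M)*w + (-½ + (M*w)/4) = -277*M*w + (-½ + M*w/4) = -½ - 1107*M*w/4)
R(-264)/x((-50 - 7)*(60 + 16), 143) = (-264)^(3/2)/(-½ - 1107/4*(-50 - 7)*(60 + 16)*143) = (-528*I*√66)/(-½ - 1107/4*(-57*76)*143) = (-528*I*√66)/(-½ - 1107/4*(-4332)*143) = (-528*I*√66)/(-½ + 171439983) = (-528*I*√66)/(342879965/2) = -528*I*√66*(2/342879965) = -1056*I*√66/342879965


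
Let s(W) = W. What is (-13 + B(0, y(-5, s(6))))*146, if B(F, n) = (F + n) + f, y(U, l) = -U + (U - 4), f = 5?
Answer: -1752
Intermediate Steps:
y(U, l) = -4 (y(U, l) = -U + (-4 + U) = -4)
B(F, n) = 5 + F + n (B(F, n) = (F + n) + 5 = 5 + F + n)
(-13 + B(0, y(-5, s(6))))*146 = (-13 + (5 + 0 - 4))*146 = (-13 + 1)*146 = -12*146 = -1752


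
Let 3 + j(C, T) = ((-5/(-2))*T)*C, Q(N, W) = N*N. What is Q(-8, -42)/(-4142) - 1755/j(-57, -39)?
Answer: -2541566/7668913 ≈ -0.33141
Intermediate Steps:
Q(N, W) = N**2
j(C, T) = -3 + 5*C*T/2 (j(C, T) = -3 + ((-5/(-2))*T)*C = -3 + ((-5*(-1/2))*T)*C = -3 + (5*T/2)*C = -3 + 5*C*T/2)
Q(-8, -42)/(-4142) - 1755/j(-57, -39) = (-8)**2/(-4142) - 1755/(-3 + (5/2)*(-57)*(-39)) = 64*(-1/4142) - 1755/(-3 + 11115/2) = -32/2071 - 1755/11109/2 = -32/2071 - 1755*2/11109 = -32/2071 - 1170/3703 = -2541566/7668913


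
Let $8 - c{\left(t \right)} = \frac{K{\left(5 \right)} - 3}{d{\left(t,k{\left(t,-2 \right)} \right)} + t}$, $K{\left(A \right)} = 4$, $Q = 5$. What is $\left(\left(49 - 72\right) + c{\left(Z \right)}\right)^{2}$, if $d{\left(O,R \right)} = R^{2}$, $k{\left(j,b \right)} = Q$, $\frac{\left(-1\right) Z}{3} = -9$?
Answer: $\frac{609961}{2704} \approx 225.58$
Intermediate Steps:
$Z = 27$ ($Z = \left(-3\right) \left(-9\right) = 27$)
$k{\left(j,b \right)} = 5$
$c{\left(t \right)} = 8 - \frac{1}{25 + t}$ ($c{\left(t \right)} = 8 - \frac{4 - 3}{5^{2} + t} = 8 - 1 \frac{1}{25 + t} = 8 - \frac{1}{25 + t}$)
$\left(\left(49 - 72\right) + c{\left(Z \right)}\right)^{2} = \left(\left(49 - 72\right) + \frac{199 + 8 \cdot 27}{25 + 27}\right)^{2} = \left(-23 + \frac{199 + 216}{52}\right)^{2} = \left(-23 + \frac{1}{52} \cdot 415\right)^{2} = \left(-23 + \frac{415}{52}\right)^{2} = \left(- \frac{781}{52}\right)^{2} = \frac{609961}{2704}$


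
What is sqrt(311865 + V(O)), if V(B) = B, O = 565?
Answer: sqrt(312430) ≈ 558.95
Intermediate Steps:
sqrt(311865 + V(O)) = sqrt(311865 + 565) = sqrt(312430)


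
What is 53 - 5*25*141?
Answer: -17572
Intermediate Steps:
53 - 5*25*141 = 53 - 125*141 = 53 - 17625 = -17572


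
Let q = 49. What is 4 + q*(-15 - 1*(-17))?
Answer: 102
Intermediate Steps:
4 + q*(-15 - 1*(-17)) = 4 + 49*(-15 - 1*(-17)) = 4 + 49*(-15 + 17) = 4 + 49*2 = 4 + 98 = 102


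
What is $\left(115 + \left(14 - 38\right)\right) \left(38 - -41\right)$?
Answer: $7189$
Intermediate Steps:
$\left(115 + \left(14 - 38\right)\right) \left(38 - -41\right) = \left(115 - 24\right) \left(38 + 41\right) = 91 \cdot 79 = 7189$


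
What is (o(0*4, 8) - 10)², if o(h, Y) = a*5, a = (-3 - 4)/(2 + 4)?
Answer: 9025/36 ≈ 250.69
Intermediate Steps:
a = -7/6 ≈ -1.1667
o(h, Y) = -35/6 (o(h, Y) = -7/6*5 = -35/6)
(o(0*4, 8) - 10)² = (-35/6 - 10)² = (-95/6)² = 9025/36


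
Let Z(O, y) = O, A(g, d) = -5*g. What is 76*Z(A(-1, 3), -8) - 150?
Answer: 230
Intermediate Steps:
76*Z(A(-1, 3), -8) - 150 = 76*(-5*(-1)) - 150 = 76*5 - 150 = 380 - 150 = 230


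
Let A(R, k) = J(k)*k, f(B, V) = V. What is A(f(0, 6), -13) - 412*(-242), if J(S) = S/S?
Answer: 99691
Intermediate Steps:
J(S) = 1
A(R, k) = k (A(R, k) = 1*k = k)
A(f(0, 6), -13) - 412*(-242) = -13 - 412*(-242) = -13 + 99704 = 99691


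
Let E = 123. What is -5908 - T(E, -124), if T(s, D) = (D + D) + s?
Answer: -5783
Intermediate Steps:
T(s, D) = s + 2*D (T(s, D) = 2*D + s = s + 2*D)
-5908 - T(E, -124) = -5908 - (123 + 2*(-124)) = -5908 - (123 - 248) = -5908 - 1*(-125) = -5908 + 125 = -5783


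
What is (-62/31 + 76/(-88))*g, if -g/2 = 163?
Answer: 10269/11 ≈ 933.54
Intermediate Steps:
g = -326 (g = -2*163 = -326)
(-62/31 + 76/(-88))*g = (-62/31 + 76/(-88))*(-326) = (-62*1/31 + 76*(-1/88))*(-326) = (-2 - 19/22)*(-326) = -63/22*(-326) = 10269/11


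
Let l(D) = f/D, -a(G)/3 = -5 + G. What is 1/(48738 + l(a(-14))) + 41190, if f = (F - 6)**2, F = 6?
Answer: 2007518221/48738 ≈ 41190.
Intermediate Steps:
a(G) = 15 - 3*G (a(G) = -3*(-5 + G) = 15 - 3*G)
f = 0 (f = (6 - 6)**2 = 0**2 = 0)
l(D) = 0 (l(D) = 0/D = 0)
1/(48738 + l(a(-14))) + 41190 = 1/(48738 + 0) + 41190 = 1/48738 + 41190 = 2007518221/48738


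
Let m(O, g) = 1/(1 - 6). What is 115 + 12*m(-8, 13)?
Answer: 563/5 ≈ 112.60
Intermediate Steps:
m(O, g) = -⅕ (m(O, g) = 1/(-5) = -⅕)
115 + 12*m(-8, 13) = 115 + 12*(-⅕) = 115 - 12/5 = 563/5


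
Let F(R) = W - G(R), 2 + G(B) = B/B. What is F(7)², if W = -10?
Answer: 81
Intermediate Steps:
G(B) = -1 (G(B) = -2 + B/B = -2 + 1 = -1)
F(R) = -9 (F(R) = -10 - 1*(-1) = -10 + 1 = -9)
F(7)² = (-9)² = 81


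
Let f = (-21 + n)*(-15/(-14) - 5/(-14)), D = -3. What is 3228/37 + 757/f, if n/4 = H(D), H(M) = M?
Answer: 869177/12210 ≈ 71.186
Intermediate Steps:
n = -12 (n = 4*(-3) = -12)
f = -330/7 (f = (-21 - 12)*(-15/(-14) - 5/(-14)) = -33*(-15*(-1/14) - 5*(-1/14)) = -33*(15/14 + 5/14) = -33*10/7 = -330/7 ≈ -47.143)
3228/37 + 757/f = 3228/37 + 757/(-330/7) = 3228*(1/37) + 757*(-7/330) = 3228/37 - 5299/330 = 869177/12210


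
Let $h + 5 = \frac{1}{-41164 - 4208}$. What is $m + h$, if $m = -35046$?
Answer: $- \frac{1590333973}{45372} \approx -35051.0$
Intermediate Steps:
$h = - \frac{226861}{45372}$ ($h = -5 + \frac{1}{-41164 - 4208} = -5 + \frac{1}{-45372} = -5 - \frac{1}{45372} = - \frac{226861}{45372} \approx -5.0$)
$m + h = -35046 - \frac{226861}{45372} = - \frac{1590333973}{45372}$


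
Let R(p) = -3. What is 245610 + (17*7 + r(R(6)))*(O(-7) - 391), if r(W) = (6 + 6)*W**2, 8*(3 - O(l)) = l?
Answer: 1261861/8 ≈ 1.5773e+5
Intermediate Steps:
O(l) = 3 - l/8
r(W) = 12*W**2
245610 + (17*7 + r(R(6)))*(O(-7) - 391) = 245610 + (17*7 + 12*(-3)**2)*((3 - 1/8*(-7)) - 391) = 245610 + (119 + 12*9)*((3 + 7/8) - 391) = 245610 + (119 + 108)*(31/8 - 391) = 245610 + 227*(-3097/8) = 245610 - 703019/8 = 1261861/8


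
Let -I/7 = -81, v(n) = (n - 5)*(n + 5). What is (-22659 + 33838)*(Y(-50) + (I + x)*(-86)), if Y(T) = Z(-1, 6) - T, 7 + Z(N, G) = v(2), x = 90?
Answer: -631389920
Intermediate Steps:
v(n) = (-5 + n)*(5 + n)
Z(N, G) = -28 (Z(N, G) = -7 + (-25 + 2**2) = -7 + (-25 + 4) = -7 - 21 = -28)
I = 567 (I = -7*(-81) = 567)
Y(T) = -28 - T
(-22659 + 33838)*(Y(-50) + (I + x)*(-86)) = (-22659 + 33838)*((-28 - 1*(-50)) + (567 + 90)*(-86)) = 11179*((-28 + 50) + 657*(-86)) = 11179*(22 - 56502) = 11179*(-56480) = -631389920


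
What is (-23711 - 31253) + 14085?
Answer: -40879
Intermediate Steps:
(-23711 - 31253) + 14085 = -54964 + 14085 = -40879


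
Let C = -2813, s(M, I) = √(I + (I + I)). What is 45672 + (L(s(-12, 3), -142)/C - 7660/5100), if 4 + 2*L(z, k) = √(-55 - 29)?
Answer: 32760133811/717315 - I*√21/2813 ≈ 45671.0 - 0.0016291*I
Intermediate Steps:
s(M, I) = √3*√I (s(M, I) = √(I + 2*I) = √(3*I) = √3*√I)
L(z, k) = -2 + I*√21 (L(z, k) = -2 + √(-55 - 29)/2 = -2 + √(-84)/2 = -2 + (2*I*√21)/2 = -2 + I*√21)
45672 + (L(s(-12, 3), -142)/C - 7660/5100) = 45672 + ((-2 + I*√21)/(-2813) - 7660/5100) = 45672 + ((-2 + I*√21)*(-1/2813) - 7660*1/5100) = 45672 + ((2/2813 - I*√21/2813) - 383/255) = 45672 + (-1076869/717315 - I*√21/2813) = 32760133811/717315 - I*√21/2813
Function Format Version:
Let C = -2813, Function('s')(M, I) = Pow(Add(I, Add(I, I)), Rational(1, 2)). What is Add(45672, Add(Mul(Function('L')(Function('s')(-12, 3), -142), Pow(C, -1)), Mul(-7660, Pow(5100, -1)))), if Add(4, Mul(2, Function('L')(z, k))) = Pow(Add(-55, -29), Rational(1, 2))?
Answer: Add(Rational(32760133811, 717315), Mul(Rational(-1, 2813), I, Pow(21, Rational(1, 2)))) ≈ Add(45671., Mul(-0.0016291, I))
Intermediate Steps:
Function('s')(M, I) = Mul(Pow(3, Rational(1, 2)), Pow(I, Rational(1, 2))) (Function('s')(M, I) = Pow(Add(I, Mul(2, I)), Rational(1, 2)) = Pow(Mul(3, I), Rational(1, 2)) = Mul(Pow(3, Rational(1, 2)), Pow(I, Rational(1, 2))))
Function('L')(z, k) = Add(-2, Mul(I, Pow(21, Rational(1, 2)))) (Function('L')(z, k) = Add(-2, Mul(Rational(1, 2), Pow(Add(-55, -29), Rational(1, 2)))) = Add(-2, Mul(Rational(1, 2), Pow(-84, Rational(1, 2)))) = Add(-2, Mul(Rational(1, 2), Mul(2, I, Pow(21, Rational(1, 2))))) = Add(-2, Mul(I, Pow(21, Rational(1, 2)))))
Add(45672, Add(Mul(Function('L')(Function('s')(-12, 3), -142), Pow(C, -1)), Mul(-7660, Pow(5100, -1)))) = Add(45672, Add(Mul(Add(-2, Mul(I, Pow(21, Rational(1, 2)))), Pow(-2813, -1)), Mul(-7660, Pow(5100, -1)))) = Add(45672, Add(Mul(Add(-2, Mul(I, Pow(21, Rational(1, 2)))), Rational(-1, 2813)), Mul(-7660, Rational(1, 5100)))) = Add(45672, Add(Add(Rational(2, 2813), Mul(Rational(-1, 2813), I, Pow(21, Rational(1, 2)))), Rational(-383, 255))) = Add(45672, Add(Rational(-1076869, 717315), Mul(Rational(-1, 2813), I, Pow(21, Rational(1, 2))))) = Add(Rational(32760133811, 717315), Mul(Rational(-1, 2813), I, Pow(21, Rational(1, 2))))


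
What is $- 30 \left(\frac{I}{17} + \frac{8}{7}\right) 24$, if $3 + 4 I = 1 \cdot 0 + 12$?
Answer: $- \frac{109260}{119} \approx -918.15$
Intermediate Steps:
$I = \frac{9}{4}$ ($I = - \frac{3}{4} + \frac{1 \cdot 0 + 12}{4} = - \frac{3}{4} + \frac{0 + 12}{4} = - \frac{3}{4} + \frac{1}{4} \cdot 12 = - \frac{3}{4} + 3 = \frac{9}{4} \approx 2.25$)
$- 30 \left(\frac{I}{17} + \frac{8}{7}\right) 24 = - 30 \left(\frac{9}{4 \cdot 17} + \frac{8}{7}\right) 24 = - 30 \left(\frac{9}{4} \cdot \frac{1}{17} + 8 \cdot \frac{1}{7}\right) 24 = - 30 \left(\frac{9}{68} + \frac{8}{7}\right) 24 = \left(-30\right) \frac{607}{476} \cdot 24 = \left(- \frac{9105}{238}\right) 24 = - \frac{109260}{119}$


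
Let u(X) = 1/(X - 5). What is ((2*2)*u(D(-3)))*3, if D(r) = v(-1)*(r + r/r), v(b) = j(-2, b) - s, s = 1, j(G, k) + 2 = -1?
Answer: 4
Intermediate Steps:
j(G, k) = -3 (j(G, k) = -2 - 1 = -3)
v(b) = -4 (v(b) = -3 - 1*1 = -3 - 1 = -4)
D(r) = -4 - 4*r (D(r) = -4*(r + r/r) = -4*(r + 1) = -4*(1 + r) = -4 - 4*r)
u(X) = 1/(-5 + X)
((2*2)*u(D(-3)))*3 = ((2*2)/(-5 + (-4 - 4*(-3))))*3 = (4/(-5 + (-4 + 12)))*3 = (4/(-5 + 8))*3 = (4/3)*3 = 4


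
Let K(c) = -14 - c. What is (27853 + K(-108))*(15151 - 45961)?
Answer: -861047070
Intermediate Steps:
(27853 + K(-108))*(15151 - 45961) = (27853 + (-14 - 1*(-108)))*(15151 - 45961) = (27853 + (-14 + 108))*(-30810) = (27853 + 94)*(-30810) = 27947*(-30810) = -861047070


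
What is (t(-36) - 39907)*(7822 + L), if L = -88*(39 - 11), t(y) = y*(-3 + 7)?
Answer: -214593258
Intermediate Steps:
t(y) = 4*y (t(y) = y*4 = 4*y)
L = -2464 (L = -88*28 = -2464)
(t(-36) - 39907)*(7822 + L) = (4*(-36) - 39907)*(7822 - 2464) = (-144 - 39907)*5358 = -40051*5358 = -214593258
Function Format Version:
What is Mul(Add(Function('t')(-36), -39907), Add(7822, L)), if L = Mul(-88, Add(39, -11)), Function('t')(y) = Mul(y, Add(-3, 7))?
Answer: -214593258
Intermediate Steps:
Function('t')(y) = Mul(4, y) (Function('t')(y) = Mul(y, 4) = Mul(4, y))
L = -2464 (L = Mul(-88, 28) = -2464)
Mul(Add(Function('t')(-36), -39907), Add(7822, L)) = Mul(Add(Mul(4, -36), -39907), Add(7822, -2464)) = Mul(Add(-144, -39907), 5358) = Mul(-40051, 5358) = -214593258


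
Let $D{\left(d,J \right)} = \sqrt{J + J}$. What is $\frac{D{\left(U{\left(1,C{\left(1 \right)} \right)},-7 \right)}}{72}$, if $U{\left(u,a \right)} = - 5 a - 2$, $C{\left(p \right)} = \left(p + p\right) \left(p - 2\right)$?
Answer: $\frac{i \sqrt{14}}{72} \approx 0.051967 i$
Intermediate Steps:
$C{\left(p \right)} = 2 p \left(-2 + p\right)$
$U{\left(u,a \right)} = -2 - 5 a$
$D{\left(d,J \right)} = \sqrt{2} \sqrt{J}$ ($D{\left(d,J \right)} = \sqrt{2 J} = \sqrt{2} \sqrt{J}$)
$\frac{D{\left(U{\left(1,C{\left(1 \right)} \right)},-7 \right)}}{72} = \frac{\sqrt{2} \sqrt{-7}}{72} = \sqrt{2} i \sqrt{7} \cdot \frac{1}{72} = i \sqrt{14} \cdot \frac{1}{72} = \frac{i \sqrt{14}}{72}$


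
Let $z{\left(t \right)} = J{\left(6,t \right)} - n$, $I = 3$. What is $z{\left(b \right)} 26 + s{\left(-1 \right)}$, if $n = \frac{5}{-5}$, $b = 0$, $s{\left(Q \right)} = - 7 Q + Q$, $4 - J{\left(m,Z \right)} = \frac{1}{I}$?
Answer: $\frac{382}{3} \approx 127.33$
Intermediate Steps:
$J{\left(m,Z \right)} = \frac{11}{3}$ ($J{\left(m,Z \right)} = 4 - \frac{1}{3} = \frac{11}{3}$)
$s{\left(Q \right)} = - 6 Q$
$n = -1$ ($n = 5 \left(- \frac{1}{5}\right) = -1$)
$z{\left(t \right)} = \frac{14}{3}$ ($z{\left(t \right)} = \frac{11}{3} - -1 = \frac{11}{3} + 1 = \frac{14}{3}$)
$z{\left(b \right)} 26 + s{\left(-1 \right)} = \frac{14}{3} \cdot 26 - -6 = \frac{364}{3} + 6 = \frac{382}{3}$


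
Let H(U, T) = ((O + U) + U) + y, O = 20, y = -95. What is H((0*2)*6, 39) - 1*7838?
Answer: -7913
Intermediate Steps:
H(U, T) = -75 + 2*U (H(U, T) = ((20 + U) + U) - 95 = (20 + 2*U) - 95 = -75 + 2*U)
H((0*2)*6, 39) - 1*7838 = (-75 + 2*((0*2)*6)) - 1*7838 = (-75 + 2*(0*6)) - 7838 = (-75 + 2*0) - 7838 = (-75 + 0) - 7838 = -75 - 7838 = -7913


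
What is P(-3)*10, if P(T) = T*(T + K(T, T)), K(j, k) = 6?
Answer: -90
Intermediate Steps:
P(T) = T*(6 + T) (P(T) = T*(T + 6) = T*(6 + T))
P(-3)*10 = -3*(6 - 3)*10 = -3*3*10 = -9*10 = -90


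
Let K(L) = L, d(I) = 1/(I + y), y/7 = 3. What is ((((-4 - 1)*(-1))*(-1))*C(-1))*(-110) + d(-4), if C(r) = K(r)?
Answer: -9349/17 ≈ -549.94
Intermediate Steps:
y = 21 (y = 7*3 = 21)
d(I) = 1/(21 + I) (d(I) = 1/(I + 21) = 1/(21 + I))
C(r) = r
((((-4 - 1)*(-1))*(-1))*C(-1))*(-110) + d(-4) = ((((-4 - 1)*(-1))*(-1))*(-1))*(-110) + 1/(21 - 4) = ((-5*(-1)*(-1))*(-1))*(-110) + 1/17 = ((5*(-1))*(-1))*(-110) + 1/17 = -5*(-1)*(-110) + 1/17 = 5*(-110) + 1/17 = -550 + 1/17 = -9349/17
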